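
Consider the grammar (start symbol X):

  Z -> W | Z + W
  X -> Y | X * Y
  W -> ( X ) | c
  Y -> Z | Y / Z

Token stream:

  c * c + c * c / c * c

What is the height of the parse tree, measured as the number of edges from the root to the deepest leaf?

[X [X [X [X [Y [Z [W c]]]] * [Y [Z [Z [W c]] + [W c]]]] * [Y [Y [Z [W c]]] / [Z [W c]]]] * [Y [Z [W c]]]]

7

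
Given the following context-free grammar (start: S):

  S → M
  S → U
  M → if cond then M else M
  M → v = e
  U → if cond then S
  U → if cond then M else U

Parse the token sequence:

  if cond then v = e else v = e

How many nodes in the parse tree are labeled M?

3

[S [M if cond then [M v = e] else [M v = e]]]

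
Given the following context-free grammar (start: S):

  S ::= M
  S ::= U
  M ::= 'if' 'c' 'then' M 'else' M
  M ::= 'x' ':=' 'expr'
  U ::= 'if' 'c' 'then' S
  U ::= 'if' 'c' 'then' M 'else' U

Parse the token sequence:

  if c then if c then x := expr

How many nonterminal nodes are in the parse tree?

6

[S [U if c then [S [U if c then [S [M x := expr]]]]]]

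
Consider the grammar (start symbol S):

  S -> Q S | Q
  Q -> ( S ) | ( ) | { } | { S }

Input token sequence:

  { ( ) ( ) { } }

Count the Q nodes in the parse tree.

4

[S [Q { [S [Q ( )] [S [Q ( )] [S [Q { }]]]] }]]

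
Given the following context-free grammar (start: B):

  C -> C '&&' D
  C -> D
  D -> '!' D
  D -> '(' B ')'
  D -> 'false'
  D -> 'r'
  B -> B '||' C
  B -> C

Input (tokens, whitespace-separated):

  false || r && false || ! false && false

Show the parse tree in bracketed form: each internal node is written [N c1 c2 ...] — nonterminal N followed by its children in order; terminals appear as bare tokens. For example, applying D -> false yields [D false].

B
B || C
B || C || C
C || C || C
D || C || C
false || C || C
false || C && D || C
false || D && D || C
false || r && D || C
false || r && false || C
false || r && false || C && D
false || r && false || D && D
false || r && false || ! D && D
false || r && false || ! false && D
false || r && false || ! false && false

[B [B [B [C [D false]]] || [C [C [D r]] && [D false]]] || [C [C [D ! [D false]]] && [D false]]]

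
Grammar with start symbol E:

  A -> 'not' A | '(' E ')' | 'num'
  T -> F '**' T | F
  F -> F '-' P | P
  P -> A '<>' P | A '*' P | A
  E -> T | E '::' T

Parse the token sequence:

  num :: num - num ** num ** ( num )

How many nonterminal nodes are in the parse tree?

26

[E [E [T [F [P [A num]]]]] :: [T [F [F [P [A num]]] - [P [A num]]] ** [T [F [P [A num]]] ** [T [F [P [A ( [E [T [F [P [A num]]]]] )]]]]]]]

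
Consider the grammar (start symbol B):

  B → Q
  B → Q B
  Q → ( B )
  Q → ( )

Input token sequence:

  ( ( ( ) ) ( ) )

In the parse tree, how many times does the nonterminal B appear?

[B [Q ( [B [Q ( [B [Q ( )]] )] [B [Q ( )]]] )]]

4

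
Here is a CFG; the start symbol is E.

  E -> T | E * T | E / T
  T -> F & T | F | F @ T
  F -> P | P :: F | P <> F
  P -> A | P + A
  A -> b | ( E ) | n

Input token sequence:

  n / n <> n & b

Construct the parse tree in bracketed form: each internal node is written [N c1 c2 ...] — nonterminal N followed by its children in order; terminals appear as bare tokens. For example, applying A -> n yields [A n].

[E [E [T [F [P [A n]]]]] / [T [F [P [A n]] <> [F [P [A n]]]] & [T [F [P [A b]]]]]]

E
E / T
T / T
F / T
P / T
A / T
n / T
n / F & T
n / P <> F & T
n / A <> F & T
n / n <> F & T
n / n <> P & T
n / n <> A & T
n / n <> n & T
n / n <> n & F
n / n <> n & P
n / n <> n & A
n / n <> n & b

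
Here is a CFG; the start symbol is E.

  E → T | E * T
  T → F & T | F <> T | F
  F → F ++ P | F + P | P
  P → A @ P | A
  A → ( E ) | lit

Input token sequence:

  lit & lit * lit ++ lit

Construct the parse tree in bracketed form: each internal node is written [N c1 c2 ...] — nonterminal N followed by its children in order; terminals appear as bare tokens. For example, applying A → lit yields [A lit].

E
E * T
T * T
F & T * T
P & T * T
A & T * T
lit & T * T
lit & F * T
lit & P * T
lit & A * T
lit & lit * T
lit & lit * F
lit & lit * F ++ P
lit & lit * P ++ P
lit & lit * A ++ P
lit & lit * lit ++ P
lit & lit * lit ++ A
lit & lit * lit ++ lit

[E [E [T [F [P [A lit]]] & [T [F [P [A lit]]]]]] * [T [F [F [P [A lit]]] ++ [P [A lit]]]]]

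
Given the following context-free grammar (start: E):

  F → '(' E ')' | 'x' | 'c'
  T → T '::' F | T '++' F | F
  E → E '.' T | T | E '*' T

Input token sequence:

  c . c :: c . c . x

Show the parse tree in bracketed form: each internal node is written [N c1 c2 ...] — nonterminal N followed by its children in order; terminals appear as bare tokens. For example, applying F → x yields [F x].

[E [E [E [E [T [F c]]] . [T [T [F c]] :: [F c]]] . [T [F c]]] . [T [F x]]]

E
E . T
E . T . T
E . T . T . T
T . T . T . T
F . T . T . T
c . T . T . T
c . T :: F . T . T
c . F :: F . T . T
c . c :: F . T . T
c . c :: c . T . T
c . c :: c . F . T
c . c :: c . c . T
c . c :: c . c . F
c . c :: c . c . x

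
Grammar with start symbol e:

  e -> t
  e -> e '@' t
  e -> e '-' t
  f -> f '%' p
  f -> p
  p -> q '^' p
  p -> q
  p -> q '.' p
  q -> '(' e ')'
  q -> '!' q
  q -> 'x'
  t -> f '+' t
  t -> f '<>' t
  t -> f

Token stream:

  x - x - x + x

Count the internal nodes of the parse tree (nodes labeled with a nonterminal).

[e [e [e [t [f [p [q x]]]]] - [t [f [p [q x]]]]] - [t [f [p [q x]]] + [t [f [p [q x]]]]]]

19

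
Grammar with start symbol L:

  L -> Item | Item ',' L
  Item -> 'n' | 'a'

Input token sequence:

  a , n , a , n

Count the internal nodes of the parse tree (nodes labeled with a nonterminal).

[L [Item a] , [L [Item n] , [L [Item a] , [L [Item n]]]]]

8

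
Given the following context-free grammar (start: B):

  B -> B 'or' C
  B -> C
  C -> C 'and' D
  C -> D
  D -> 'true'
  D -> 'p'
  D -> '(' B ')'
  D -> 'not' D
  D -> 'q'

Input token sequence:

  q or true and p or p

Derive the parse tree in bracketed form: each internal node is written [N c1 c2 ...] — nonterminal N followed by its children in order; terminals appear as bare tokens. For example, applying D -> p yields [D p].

B
B or C
B or C or C
C or C or C
D or C or C
q or C or C
q or C and D or C
q or D and D or C
q or true and D or C
q or true and p or C
q or true and p or D
q or true and p or p

[B [B [B [C [D q]]] or [C [C [D true]] and [D p]]] or [C [D p]]]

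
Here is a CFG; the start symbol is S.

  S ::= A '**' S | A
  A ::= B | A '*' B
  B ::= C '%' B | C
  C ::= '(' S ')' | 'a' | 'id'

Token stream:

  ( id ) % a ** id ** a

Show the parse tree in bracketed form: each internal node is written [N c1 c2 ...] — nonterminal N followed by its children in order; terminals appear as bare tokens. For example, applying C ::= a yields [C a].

S
A ** S
B ** S
C % B ** S
( S ) % B ** S
( A ) % B ** S
( B ) % B ** S
( C ) % B ** S
( id ) % B ** S
( id ) % C ** S
( id ) % a ** S
( id ) % a ** A ** S
( id ) % a ** B ** S
( id ) % a ** C ** S
( id ) % a ** id ** S
( id ) % a ** id ** A
( id ) % a ** id ** B
( id ) % a ** id ** C
( id ) % a ** id ** a

[S [A [B [C ( [S [A [B [C id]]]] )] % [B [C a]]]] ** [S [A [B [C id]]] ** [S [A [B [C a]]]]]]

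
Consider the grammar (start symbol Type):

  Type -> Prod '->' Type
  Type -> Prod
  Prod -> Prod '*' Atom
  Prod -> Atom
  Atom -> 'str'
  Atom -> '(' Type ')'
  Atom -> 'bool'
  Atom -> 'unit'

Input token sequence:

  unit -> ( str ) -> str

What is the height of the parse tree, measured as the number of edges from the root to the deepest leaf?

7

[Type [Prod [Atom unit]] -> [Type [Prod [Atom ( [Type [Prod [Atom str]]] )]] -> [Type [Prod [Atom str]]]]]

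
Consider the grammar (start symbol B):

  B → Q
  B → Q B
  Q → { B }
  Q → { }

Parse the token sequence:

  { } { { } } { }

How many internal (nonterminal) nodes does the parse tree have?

[B [Q { }] [B [Q { [B [Q { }]] }] [B [Q { }]]]]

8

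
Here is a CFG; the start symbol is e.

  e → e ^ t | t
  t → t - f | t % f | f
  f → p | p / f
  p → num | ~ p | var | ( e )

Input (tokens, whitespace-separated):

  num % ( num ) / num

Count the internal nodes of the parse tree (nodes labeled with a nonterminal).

13

[e [t [t [f [p num]]] % [f [p ( [e [t [f [p num]]]] )] / [f [p num]]]]]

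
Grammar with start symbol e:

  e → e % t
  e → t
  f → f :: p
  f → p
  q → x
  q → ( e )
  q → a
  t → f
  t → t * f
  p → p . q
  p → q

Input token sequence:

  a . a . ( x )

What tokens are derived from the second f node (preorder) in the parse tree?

x

[e [t [f [p [p [p [q a]] . [q a]] . [q ( [e [t [f [p [q x]]]]] )]]]]]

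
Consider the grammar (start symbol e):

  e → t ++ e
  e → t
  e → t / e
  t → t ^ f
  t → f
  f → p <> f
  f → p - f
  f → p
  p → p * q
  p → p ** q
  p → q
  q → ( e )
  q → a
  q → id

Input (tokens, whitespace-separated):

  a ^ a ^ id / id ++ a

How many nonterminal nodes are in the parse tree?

[e [t [t [t [f [p [q a]]]] ^ [f [p [q a]]]] ^ [f [p [q id]]]] / [e [t [f [p [q id]]]] ++ [e [t [f [p [q a]]]]]]]

23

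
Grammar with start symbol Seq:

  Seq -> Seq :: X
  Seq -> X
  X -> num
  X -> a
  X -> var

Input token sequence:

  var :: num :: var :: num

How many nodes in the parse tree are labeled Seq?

[Seq [Seq [Seq [Seq [X var]] :: [X num]] :: [X var]] :: [X num]]

4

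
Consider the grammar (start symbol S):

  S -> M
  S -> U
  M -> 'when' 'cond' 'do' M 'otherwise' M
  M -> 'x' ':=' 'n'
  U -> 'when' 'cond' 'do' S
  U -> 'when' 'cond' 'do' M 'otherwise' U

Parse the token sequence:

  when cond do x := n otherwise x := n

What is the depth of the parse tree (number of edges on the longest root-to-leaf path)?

[S [M when cond do [M x := n] otherwise [M x := n]]]

3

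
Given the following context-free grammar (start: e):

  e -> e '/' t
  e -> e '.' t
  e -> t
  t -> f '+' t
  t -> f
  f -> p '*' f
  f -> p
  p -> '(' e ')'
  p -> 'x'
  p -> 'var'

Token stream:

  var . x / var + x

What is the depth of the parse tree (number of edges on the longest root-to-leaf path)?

6

[e [e [e [t [f [p var]]]] . [t [f [p x]]]] / [t [f [p var]] + [t [f [p x]]]]]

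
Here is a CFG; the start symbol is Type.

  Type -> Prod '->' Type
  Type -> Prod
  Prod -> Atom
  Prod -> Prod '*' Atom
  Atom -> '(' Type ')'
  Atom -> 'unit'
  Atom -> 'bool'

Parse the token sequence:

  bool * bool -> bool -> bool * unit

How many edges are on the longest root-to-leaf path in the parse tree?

[Type [Prod [Prod [Atom bool]] * [Atom bool]] -> [Type [Prod [Atom bool]] -> [Type [Prod [Prod [Atom bool]] * [Atom unit]]]]]

6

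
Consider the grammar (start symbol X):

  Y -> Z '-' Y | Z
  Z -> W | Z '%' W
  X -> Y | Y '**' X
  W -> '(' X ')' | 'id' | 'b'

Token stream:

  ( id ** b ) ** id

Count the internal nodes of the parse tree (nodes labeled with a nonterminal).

16

[X [Y [Z [W ( [X [Y [Z [W id]]] ** [X [Y [Z [W b]]]]] )]]] ** [X [Y [Z [W id]]]]]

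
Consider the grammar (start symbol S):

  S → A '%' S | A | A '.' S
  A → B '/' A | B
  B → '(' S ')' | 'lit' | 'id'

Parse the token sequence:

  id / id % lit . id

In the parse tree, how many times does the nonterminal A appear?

[S [A [B id] / [A [B id]]] % [S [A [B lit]] . [S [A [B id]]]]]

4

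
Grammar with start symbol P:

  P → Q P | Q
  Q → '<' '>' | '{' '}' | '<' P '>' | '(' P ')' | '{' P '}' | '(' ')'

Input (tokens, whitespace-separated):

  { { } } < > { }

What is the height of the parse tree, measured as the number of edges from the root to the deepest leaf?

[P [Q { [P [Q { }]] }] [P [Q < >] [P [Q { }]]]]

4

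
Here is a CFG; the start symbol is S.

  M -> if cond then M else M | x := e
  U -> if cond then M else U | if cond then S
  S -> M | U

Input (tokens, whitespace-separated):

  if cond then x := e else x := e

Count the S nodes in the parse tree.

[S [M if cond then [M x := e] else [M x := e]]]

1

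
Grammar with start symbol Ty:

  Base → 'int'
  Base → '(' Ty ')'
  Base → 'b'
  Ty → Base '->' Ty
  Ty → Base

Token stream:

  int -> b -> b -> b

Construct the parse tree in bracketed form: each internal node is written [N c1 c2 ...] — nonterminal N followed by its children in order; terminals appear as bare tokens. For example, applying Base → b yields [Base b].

Ty
Base -> Ty
int -> Ty
int -> Base -> Ty
int -> b -> Ty
int -> b -> Base -> Ty
int -> b -> b -> Ty
int -> b -> b -> Base
int -> b -> b -> b

[Ty [Base int] -> [Ty [Base b] -> [Ty [Base b] -> [Ty [Base b]]]]]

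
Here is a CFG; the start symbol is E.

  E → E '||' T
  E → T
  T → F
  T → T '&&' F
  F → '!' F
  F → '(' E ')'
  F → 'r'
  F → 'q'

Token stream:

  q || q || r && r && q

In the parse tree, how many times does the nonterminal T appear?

[E [E [E [T [F q]]] || [T [F q]]] || [T [T [T [F r]] && [F r]] && [F q]]]

5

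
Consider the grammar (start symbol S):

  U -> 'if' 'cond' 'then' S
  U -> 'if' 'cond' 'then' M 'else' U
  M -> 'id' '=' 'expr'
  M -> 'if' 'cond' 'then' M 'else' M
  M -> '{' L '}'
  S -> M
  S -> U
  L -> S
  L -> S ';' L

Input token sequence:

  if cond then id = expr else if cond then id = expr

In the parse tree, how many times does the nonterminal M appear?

[S [U if cond then [M id = expr] else [U if cond then [S [M id = expr]]]]]

2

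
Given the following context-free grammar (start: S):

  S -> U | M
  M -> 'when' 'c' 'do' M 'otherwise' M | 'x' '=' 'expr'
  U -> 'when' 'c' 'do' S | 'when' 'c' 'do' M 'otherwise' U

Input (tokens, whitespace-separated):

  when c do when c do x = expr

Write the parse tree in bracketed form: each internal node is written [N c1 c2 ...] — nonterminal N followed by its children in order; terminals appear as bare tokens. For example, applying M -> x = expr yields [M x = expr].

S
U
when c do S
when c do U
when c do when c do S
when c do when c do M
when c do when c do x = expr

[S [U when c do [S [U when c do [S [M x = expr]]]]]]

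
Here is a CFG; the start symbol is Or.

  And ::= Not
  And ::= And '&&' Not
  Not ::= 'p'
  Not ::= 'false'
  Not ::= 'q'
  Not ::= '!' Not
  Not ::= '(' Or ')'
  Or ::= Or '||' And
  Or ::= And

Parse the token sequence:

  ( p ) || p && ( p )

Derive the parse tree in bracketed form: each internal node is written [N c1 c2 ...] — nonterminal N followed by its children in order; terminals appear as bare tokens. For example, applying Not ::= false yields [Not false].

[Or [Or [And [Not ( [Or [And [Not p]]] )]]] || [And [And [Not p]] && [Not ( [Or [And [Not p]]] )]]]

Or
Or || And
And || And
Not || And
( Or ) || And
( And ) || And
( Not ) || And
( p ) || And
( p ) || And && Not
( p ) || Not && Not
( p ) || p && Not
( p ) || p && ( Or )
( p ) || p && ( And )
( p ) || p && ( Not )
( p ) || p && ( p )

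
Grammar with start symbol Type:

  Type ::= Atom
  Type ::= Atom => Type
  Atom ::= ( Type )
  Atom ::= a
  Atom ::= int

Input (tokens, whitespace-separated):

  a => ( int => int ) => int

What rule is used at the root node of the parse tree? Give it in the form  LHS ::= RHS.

[Type [Atom a] => [Type [Atom ( [Type [Atom int] => [Type [Atom int]]] )] => [Type [Atom int]]]]

Type ::= Atom => Type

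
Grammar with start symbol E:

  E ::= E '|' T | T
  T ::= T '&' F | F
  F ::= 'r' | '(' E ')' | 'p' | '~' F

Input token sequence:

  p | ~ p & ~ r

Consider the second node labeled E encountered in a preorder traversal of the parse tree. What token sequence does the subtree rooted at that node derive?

[E [E [T [F p]]] | [T [T [F ~ [F p]]] & [F ~ [F r]]]]

p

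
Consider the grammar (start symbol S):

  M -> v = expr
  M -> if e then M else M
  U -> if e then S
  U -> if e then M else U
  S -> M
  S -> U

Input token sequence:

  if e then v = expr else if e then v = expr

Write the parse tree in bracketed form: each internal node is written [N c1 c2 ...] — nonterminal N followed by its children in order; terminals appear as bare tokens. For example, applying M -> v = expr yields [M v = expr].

[S [U if e then [M v = expr] else [U if e then [S [M v = expr]]]]]

S
U
if e then M else U
if e then v = expr else U
if e then v = expr else if e then S
if e then v = expr else if e then M
if e then v = expr else if e then v = expr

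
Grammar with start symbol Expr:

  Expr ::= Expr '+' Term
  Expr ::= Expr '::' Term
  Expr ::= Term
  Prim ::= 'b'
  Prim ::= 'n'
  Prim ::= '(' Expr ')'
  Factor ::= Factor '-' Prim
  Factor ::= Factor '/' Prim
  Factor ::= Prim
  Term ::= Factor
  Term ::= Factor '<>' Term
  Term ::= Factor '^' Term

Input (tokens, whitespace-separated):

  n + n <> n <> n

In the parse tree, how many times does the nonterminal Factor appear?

4

[Expr [Expr [Term [Factor [Prim n]]]] + [Term [Factor [Prim n]] <> [Term [Factor [Prim n]] <> [Term [Factor [Prim n]]]]]]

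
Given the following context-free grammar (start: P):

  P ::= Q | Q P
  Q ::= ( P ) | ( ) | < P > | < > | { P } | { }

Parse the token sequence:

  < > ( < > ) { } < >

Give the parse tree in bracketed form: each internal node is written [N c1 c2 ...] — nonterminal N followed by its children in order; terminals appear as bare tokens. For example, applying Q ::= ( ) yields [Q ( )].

P
Q P
< > P
< > Q P
< > ( P ) P
< > ( Q ) P
< > ( < > ) P
< > ( < > ) Q P
< > ( < > ) { } P
< > ( < > ) { } Q
< > ( < > ) { } < >

[P [Q < >] [P [Q ( [P [Q < >]] )] [P [Q { }] [P [Q < >]]]]]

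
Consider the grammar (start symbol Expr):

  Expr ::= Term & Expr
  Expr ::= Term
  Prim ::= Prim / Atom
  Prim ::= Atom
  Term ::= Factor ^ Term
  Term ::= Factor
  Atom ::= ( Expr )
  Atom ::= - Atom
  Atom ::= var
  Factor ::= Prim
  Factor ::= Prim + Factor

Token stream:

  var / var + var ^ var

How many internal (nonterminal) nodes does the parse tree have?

[Expr [Term [Factor [Prim [Prim [Atom var]] / [Atom var]] + [Factor [Prim [Atom var]]]] ^ [Term [Factor [Prim [Atom var]]]]]]

14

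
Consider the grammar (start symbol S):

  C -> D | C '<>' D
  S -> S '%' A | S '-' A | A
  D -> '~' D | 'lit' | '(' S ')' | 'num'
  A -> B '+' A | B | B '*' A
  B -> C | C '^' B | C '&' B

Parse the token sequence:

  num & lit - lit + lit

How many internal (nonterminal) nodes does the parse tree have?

[S [S [A [B [C [D num]] & [B [C [D lit]]]]]] - [A [B [C [D lit]]] + [A [B [C [D lit]]]]]]

17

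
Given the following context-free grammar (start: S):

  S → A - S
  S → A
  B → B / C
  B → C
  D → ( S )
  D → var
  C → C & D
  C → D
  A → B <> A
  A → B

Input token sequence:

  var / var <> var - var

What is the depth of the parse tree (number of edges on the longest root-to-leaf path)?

6

[S [A [B [B [C [D var]]] / [C [D var]]] <> [A [B [C [D var]]]]] - [S [A [B [C [D var]]]]]]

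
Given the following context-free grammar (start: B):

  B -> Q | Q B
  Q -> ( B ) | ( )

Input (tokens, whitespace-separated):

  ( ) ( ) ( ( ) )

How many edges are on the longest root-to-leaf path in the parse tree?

[B [Q ( )] [B [Q ( )] [B [Q ( [B [Q ( )]] )]]]]

6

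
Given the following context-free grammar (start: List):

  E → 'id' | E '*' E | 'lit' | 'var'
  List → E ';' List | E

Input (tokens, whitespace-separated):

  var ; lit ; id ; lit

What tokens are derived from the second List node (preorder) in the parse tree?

[List [E var] ; [List [E lit] ; [List [E id] ; [List [E lit]]]]]

lit ; id ; lit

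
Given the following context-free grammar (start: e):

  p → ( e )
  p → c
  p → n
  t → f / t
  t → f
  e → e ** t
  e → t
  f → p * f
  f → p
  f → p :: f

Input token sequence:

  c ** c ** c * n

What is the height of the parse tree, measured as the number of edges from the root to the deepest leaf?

6

[e [e [e [t [f [p c]]]] ** [t [f [p c]]]] ** [t [f [p c] * [f [p n]]]]]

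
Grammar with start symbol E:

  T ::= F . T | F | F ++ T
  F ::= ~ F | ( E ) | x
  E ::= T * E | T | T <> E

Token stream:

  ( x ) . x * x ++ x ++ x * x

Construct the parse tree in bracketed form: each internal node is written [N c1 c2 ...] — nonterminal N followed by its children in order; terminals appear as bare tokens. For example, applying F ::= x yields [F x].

E
T * E
F . T * E
( E ) . T * E
( T ) . T * E
( F ) . T * E
( x ) . T * E
( x ) . F * E
( x ) . x * E
( x ) . x * T * E
( x ) . x * F ++ T * E
( x ) . x * x ++ T * E
( x ) . x * x ++ F ++ T * E
( x ) . x * x ++ x ++ T * E
( x ) . x * x ++ x ++ F * E
( x ) . x * x ++ x ++ x * E
( x ) . x * x ++ x ++ x * T
( x ) . x * x ++ x ++ x * F
( x ) . x * x ++ x ++ x * x

[E [T [F ( [E [T [F x]]] )] . [T [F x]]] * [E [T [F x] ++ [T [F x] ++ [T [F x]]]] * [E [T [F x]]]]]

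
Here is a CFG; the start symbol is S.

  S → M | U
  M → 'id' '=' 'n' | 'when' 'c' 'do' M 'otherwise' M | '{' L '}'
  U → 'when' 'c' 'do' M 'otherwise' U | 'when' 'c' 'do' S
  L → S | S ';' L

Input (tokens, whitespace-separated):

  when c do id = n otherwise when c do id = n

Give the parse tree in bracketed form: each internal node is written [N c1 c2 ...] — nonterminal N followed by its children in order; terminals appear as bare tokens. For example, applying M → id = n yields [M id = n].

[S [U when c do [M id = n] otherwise [U when c do [S [M id = n]]]]]

S
U
when c do M otherwise U
when c do id = n otherwise U
when c do id = n otherwise when c do S
when c do id = n otherwise when c do M
when c do id = n otherwise when c do id = n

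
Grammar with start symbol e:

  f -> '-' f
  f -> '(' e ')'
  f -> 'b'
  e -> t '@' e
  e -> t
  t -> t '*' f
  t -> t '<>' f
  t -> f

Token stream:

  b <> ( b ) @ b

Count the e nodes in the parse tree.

3

[e [t [t [f b]] <> [f ( [e [t [f b]]] )]] @ [e [t [f b]]]]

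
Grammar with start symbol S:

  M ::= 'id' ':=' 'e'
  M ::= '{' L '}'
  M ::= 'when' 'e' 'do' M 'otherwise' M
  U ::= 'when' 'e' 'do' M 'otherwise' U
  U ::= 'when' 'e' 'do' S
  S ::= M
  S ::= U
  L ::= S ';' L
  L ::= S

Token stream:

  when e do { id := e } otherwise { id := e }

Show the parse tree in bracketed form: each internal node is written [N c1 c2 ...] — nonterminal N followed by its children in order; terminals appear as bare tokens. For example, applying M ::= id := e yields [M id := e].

[S [M when e do [M { [L [S [M id := e]]] }] otherwise [M { [L [S [M id := e]]] }]]]

S
M
when e do M otherwise M
when e do { L } otherwise M
when e do { S } otherwise M
when e do { M } otherwise M
when e do { id := e } otherwise M
when e do { id := e } otherwise { L }
when e do { id := e } otherwise { S }
when e do { id := e } otherwise { M }
when e do { id := e } otherwise { id := e }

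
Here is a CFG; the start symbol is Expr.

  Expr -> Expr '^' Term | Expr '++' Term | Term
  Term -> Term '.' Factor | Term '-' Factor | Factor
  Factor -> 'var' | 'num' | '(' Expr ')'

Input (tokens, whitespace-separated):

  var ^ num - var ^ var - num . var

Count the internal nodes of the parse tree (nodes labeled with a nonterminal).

15

[Expr [Expr [Expr [Term [Factor var]]] ^ [Term [Term [Factor num]] - [Factor var]]] ^ [Term [Term [Term [Factor var]] - [Factor num]] . [Factor var]]]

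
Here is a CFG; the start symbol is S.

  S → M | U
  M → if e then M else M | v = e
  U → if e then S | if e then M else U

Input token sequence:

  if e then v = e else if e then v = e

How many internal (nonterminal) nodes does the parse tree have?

6

[S [U if e then [M v = e] else [U if e then [S [M v = e]]]]]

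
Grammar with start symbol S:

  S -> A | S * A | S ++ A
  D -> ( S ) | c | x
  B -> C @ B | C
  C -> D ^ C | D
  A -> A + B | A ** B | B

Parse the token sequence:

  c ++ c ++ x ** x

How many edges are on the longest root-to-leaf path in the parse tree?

[S [S [S [A [B [C [D c]]]]] ++ [A [B [C [D c]]]]] ++ [A [A [B [C [D x]]]] ** [B [C [D x]]]]]

7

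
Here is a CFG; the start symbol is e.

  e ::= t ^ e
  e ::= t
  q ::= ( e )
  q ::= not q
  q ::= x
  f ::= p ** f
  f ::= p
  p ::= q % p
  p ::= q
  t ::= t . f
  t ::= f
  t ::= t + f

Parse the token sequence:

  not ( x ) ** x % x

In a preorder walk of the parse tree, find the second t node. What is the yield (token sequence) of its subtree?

[e [t [f [p [q not [q ( [e [t [f [p [q x]]]]] )]]] ** [f [p [q x] % [p [q x]]]]]]]

x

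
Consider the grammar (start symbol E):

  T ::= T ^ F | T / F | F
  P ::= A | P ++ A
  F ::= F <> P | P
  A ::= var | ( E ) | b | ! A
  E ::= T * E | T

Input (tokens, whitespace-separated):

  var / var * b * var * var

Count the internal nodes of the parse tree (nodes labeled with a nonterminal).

[E [T [T [F [P [A var]]]] / [F [P [A var]]]] * [E [T [F [P [A b]]]] * [E [T [F [P [A var]]]] * [E [T [F [P [A var]]]]]]]]

24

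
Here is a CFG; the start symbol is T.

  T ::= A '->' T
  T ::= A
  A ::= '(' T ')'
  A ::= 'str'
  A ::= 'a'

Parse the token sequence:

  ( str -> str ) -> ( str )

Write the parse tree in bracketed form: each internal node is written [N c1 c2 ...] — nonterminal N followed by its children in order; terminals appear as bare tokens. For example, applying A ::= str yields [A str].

T
A -> T
( T ) -> T
( A -> T ) -> T
( str -> T ) -> T
( str -> A ) -> T
( str -> str ) -> T
( str -> str ) -> A
( str -> str ) -> ( T )
( str -> str ) -> ( A )
( str -> str ) -> ( str )

[T [A ( [T [A str] -> [T [A str]]] )] -> [T [A ( [T [A str]] )]]]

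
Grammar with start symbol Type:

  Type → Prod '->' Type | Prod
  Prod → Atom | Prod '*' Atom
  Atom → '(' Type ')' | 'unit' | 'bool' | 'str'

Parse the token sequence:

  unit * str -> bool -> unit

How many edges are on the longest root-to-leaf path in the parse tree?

[Type [Prod [Prod [Atom unit]] * [Atom str]] -> [Type [Prod [Atom bool]] -> [Type [Prod [Atom unit]]]]]

5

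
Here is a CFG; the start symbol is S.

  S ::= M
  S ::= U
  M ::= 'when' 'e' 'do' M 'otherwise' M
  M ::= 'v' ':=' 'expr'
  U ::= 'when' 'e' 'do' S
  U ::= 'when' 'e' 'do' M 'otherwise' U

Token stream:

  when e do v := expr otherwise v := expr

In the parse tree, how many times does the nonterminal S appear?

1

[S [M when e do [M v := expr] otherwise [M v := expr]]]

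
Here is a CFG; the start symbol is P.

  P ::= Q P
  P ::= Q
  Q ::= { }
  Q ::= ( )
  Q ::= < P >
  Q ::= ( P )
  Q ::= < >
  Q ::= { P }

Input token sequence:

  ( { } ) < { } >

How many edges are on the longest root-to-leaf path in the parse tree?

5

[P [Q ( [P [Q { }]] )] [P [Q < [P [Q { }]] >]]]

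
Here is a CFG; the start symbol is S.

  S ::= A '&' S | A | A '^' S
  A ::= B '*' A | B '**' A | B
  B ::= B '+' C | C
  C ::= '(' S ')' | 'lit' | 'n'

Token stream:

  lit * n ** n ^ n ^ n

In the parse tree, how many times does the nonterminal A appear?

5

[S [A [B [C lit]] * [A [B [C n]] ** [A [B [C n]]]]] ^ [S [A [B [C n]]] ^ [S [A [B [C n]]]]]]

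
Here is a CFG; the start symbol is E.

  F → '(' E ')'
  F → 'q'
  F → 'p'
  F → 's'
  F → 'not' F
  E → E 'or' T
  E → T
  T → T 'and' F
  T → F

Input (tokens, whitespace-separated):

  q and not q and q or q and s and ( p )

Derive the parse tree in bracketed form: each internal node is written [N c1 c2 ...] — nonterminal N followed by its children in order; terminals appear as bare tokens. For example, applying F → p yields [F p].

[E [E [T [T [T [F q]] and [F not [F q]]] and [F q]]] or [T [T [T [F q]] and [F s]] and [F ( [E [T [F p]]] )]]]

E
E or T
T or T
T and F or T
T and F and F or T
F and F and F or T
q and F and F or T
q and not F and F or T
q and not q and F or T
q and not q and q or T
q and not q and q or T and F
q and not q and q or T and F and F
q and not q and q or F and F and F
q and not q and q or q and F and F
q and not q and q or q and s and F
q and not q and q or q and s and ( E )
q and not q and q or q and s and ( T )
q and not q and q or q and s and ( F )
q and not q and q or q and s and ( p )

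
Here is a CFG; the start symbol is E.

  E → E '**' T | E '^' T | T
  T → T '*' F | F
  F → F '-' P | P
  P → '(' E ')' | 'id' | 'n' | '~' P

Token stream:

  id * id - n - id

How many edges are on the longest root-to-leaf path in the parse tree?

[E [T [T [F [P id]]] * [F [F [F [P id]] - [P n]] - [P id]]]]

6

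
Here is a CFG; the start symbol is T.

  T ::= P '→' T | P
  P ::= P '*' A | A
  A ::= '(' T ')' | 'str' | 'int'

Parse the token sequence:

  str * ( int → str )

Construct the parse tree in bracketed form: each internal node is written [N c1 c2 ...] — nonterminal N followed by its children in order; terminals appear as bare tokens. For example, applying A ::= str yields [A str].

T
P
P * A
A * A
str * A
str * ( T )
str * ( P → T )
str * ( A → T )
str * ( int → T )
str * ( int → P )
str * ( int → A )
str * ( int → str )

[T [P [P [A str]] * [A ( [T [P [A int]] → [T [P [A str]]]] )]]]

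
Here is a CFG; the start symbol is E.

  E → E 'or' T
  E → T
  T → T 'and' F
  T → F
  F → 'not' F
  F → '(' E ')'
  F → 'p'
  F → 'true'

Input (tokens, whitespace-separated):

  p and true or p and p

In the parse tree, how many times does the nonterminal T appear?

[E [E [T [T [F p]] and [F true]]] or [T [T [F p]] and [F p]]]

4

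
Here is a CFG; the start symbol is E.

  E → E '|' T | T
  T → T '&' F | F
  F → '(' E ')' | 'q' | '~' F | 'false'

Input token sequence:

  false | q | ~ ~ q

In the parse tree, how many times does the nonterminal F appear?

[E [E [E [T [F false]]] | [T [F q]]] | [T [F ~ [F ~ [F q]]]]]

5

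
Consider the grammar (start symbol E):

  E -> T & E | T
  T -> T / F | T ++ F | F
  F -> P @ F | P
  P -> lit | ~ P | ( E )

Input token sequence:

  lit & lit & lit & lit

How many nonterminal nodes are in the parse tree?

[E [T [F [P lit]]] & [E [T [F [P lit]]] & [E [T [F [P lit]]] & [E [T [F [P lit]]]]]]]

16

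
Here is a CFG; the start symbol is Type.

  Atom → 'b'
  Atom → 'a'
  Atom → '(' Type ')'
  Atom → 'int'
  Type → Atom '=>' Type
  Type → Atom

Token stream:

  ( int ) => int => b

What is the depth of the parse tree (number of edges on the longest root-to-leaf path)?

[Type [Atom ( [Type [Atom int]] )] => [Type [Atom int] => [Type [Atom b]]]]

4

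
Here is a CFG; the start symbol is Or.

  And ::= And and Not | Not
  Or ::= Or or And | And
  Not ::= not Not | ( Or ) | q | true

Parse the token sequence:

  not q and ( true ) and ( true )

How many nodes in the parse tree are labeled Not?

[Or [And [And [And [Not not [Not q]]] and [Not ( [Or [And [Not true]]] )]] and [Not ( [Or [And [Not true]]] )]]]

6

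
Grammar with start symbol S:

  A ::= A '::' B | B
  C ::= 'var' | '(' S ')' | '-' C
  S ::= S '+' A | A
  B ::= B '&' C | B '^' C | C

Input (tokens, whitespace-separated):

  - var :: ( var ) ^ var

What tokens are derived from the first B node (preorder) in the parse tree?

[S [A [A [B [C - [C var]]]] :: [B [B [C ( [S [A [B [C var]]]] )]] ^ [C var]]]]

- var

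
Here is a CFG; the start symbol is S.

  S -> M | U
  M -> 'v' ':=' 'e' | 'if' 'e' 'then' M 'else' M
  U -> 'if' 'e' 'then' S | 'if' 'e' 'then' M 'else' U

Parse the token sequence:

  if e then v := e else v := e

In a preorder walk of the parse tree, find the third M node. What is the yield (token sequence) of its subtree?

v := e

[S [M if e then [M v := e] else [M v := e]]]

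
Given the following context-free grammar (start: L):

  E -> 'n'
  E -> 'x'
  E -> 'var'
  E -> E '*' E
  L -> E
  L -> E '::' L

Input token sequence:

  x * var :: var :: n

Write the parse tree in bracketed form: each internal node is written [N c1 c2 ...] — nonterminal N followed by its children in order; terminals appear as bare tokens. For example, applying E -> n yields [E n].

L
E :: L
E * E :: L
x * E :: L
x * var :: L
x * var :: E :: L
x * var :: var :: L
x * var :: var :: E
x * var :: var :: n

[L [E [E x] * [E var]] :: [L [E var] :: [L [E n]]]]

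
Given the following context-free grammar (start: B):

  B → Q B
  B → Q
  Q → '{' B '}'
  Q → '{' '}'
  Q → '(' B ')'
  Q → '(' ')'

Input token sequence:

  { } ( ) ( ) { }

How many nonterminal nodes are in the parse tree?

8

[B [Q { }] [B [Q ( )] [B [Q ( )] [B [Q { }]]]]]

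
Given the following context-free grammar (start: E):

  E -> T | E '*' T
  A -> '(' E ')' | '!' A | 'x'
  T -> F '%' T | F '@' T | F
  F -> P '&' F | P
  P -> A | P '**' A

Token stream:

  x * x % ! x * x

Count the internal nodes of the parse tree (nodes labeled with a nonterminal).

[E [E [E [T [F [P [A x]]]]] * [T [F [P [A x]]] % [T [F [P [A ! [A x]]]]]]] * [T [F [P [A x]]]]]

20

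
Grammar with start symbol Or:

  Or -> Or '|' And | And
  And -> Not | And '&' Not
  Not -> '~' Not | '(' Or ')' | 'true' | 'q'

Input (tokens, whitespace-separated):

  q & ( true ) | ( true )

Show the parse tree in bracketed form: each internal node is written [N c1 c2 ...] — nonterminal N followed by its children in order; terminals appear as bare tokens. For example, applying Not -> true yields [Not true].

Or
Or | And
And | And
And & Not | And
Not & Not | And
q & Not | And
q & ( Or ) | And
q & ( And ) | And
q & ( Not ) | And
q & ( true ) | And
q & ( true ) | Not
q & ( true ) | ( Or )
q & ( true ) | ( And )
q & ( true ) | ( Not )
q & ( true ) | ( true )

[Or [Or [And [And [Not q]] & [Not ( [Or [And [Not true]]] )]]] | [And [Not ( [Or [And [Not true]]] )]]]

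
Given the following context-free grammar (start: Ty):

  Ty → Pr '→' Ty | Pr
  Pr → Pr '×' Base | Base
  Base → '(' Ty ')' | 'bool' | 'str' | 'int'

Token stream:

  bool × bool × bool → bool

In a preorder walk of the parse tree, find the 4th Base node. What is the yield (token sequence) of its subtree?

[Ty [Pr [Pr [Pr [Base bool]] × [Base bool]] × [Base bool]] → [Ty [Pr [Base bool]]]]

bool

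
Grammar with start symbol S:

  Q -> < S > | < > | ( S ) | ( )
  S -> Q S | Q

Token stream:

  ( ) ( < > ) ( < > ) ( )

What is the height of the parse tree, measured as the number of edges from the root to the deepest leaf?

[S [Q ( )] [S [Q ( [S [Q < >]] )] [S [Q ( [S [Q < >]] )] [S [Q ( )]]]]]

6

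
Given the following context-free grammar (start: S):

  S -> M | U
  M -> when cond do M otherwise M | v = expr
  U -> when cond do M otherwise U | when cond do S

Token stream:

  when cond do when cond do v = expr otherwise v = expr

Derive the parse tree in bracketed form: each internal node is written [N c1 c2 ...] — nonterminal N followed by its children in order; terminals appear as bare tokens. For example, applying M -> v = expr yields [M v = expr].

S
U
when cond do S
when cond do M
when cond do when cond do M otherwise M
when cond do when cond do v = expr otherwise M
when cond do when cond do v = expr otherwise v = expr

[S [U when cond do [S [M when cond do [M v = expr] otherwise [M v = expr]]]]]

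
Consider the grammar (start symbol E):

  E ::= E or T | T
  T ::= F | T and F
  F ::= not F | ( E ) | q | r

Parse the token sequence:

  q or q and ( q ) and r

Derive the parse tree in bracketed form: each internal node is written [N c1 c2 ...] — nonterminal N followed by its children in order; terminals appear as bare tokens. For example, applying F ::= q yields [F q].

E
E or T
T or T
F or T
q or T
q or T and F
q or T and F and F
q or F and F and F
q or q and F and F
q or q and ( E ) and F
q or q and ( T ) and F
q or q and ( F ) and F
q or q and ( q ) and F
q or q and ( q ) and r

[E [E [T [F q]]] or [T [T [T [F q]] and [F ( [E [T [F q]]] )]] and [F r]]]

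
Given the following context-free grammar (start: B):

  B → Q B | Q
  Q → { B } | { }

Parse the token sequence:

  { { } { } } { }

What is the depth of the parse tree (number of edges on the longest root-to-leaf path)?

5

[B [Q { [B [Q { }] [B [Q { }]]] }] [B [Q { }]]]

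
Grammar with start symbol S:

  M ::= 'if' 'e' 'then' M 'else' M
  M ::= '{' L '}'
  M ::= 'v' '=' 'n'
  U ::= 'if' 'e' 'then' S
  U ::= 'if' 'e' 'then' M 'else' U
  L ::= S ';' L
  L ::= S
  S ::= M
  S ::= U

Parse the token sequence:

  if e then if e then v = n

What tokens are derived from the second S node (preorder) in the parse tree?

[S [U if e then [S [U if e then [S [M v = n]]]]]]

if e then v = n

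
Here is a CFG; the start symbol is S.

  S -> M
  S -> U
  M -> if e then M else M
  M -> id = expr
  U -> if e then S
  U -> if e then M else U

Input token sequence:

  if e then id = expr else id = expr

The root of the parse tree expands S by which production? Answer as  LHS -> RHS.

S -> M

[S [M if e then [M id = expr] else [M id = expr]]]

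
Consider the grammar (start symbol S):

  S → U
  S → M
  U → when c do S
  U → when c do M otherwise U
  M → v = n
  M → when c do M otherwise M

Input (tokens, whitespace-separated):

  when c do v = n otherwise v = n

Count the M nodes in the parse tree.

3

[S [M when c do [M v = n] otherwise [M v = n]]]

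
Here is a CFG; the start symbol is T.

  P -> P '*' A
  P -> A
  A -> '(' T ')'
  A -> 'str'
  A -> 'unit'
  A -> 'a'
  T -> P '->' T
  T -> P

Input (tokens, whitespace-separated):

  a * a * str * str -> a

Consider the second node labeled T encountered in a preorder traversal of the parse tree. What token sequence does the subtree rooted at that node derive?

a

[T [P [P [P [P [A a]] * [A a]] * [A str]] * [A str]] -> [T [P [A a]]]]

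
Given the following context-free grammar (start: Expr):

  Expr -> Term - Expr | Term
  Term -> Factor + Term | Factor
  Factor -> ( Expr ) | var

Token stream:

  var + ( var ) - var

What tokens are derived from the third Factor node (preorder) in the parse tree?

var

[Expr [Term [Factor var] + [Term [Factor ( [Expr [Term [Factor var]]] )]]] - [Expr [Term [Factor var]]]]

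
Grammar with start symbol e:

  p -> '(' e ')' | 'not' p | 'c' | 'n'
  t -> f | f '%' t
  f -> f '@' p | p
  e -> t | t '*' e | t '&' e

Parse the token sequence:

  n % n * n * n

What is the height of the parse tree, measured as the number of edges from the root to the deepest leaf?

[e [t [f [p n]] % [t [f [p n]]]] * [e [t [f [p n]]] * [e [t [f [p n]]]]]]

6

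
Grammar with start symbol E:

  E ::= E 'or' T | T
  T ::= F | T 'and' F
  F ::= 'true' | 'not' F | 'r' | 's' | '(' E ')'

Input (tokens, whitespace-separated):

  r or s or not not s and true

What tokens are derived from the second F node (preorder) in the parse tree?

s

[E [E [E [T [F r]]] or [T [F s]]] or [T [T [F not [F not [F s]]]] and [F true]]]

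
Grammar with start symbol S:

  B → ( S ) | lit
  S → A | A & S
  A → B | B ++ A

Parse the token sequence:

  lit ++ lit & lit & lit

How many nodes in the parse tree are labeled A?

4

[S [A [B lit] ++ [A [B lit]]] & [S [A [B lit]] & [S [A [B lit]]]]]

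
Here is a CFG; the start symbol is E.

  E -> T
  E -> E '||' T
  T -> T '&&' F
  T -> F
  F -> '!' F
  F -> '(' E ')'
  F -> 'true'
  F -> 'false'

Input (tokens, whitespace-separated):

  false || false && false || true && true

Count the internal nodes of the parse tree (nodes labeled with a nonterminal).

13

[E [E [E [T [F false]]] || [T [T [F false]] && [F false]]] || [T [T [F true]] && [F true]]]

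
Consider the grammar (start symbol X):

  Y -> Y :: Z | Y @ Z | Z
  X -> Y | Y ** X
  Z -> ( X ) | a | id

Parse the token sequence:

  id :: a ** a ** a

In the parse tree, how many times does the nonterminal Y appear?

[X [Y [Y [Z id]] :: [Z a]] ** [X [Y [Z a]] ** [X [Y [Z a]]]]]

4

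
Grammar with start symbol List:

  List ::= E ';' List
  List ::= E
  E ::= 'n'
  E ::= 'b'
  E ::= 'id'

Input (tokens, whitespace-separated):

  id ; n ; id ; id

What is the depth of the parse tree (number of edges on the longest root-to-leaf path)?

5

[List [E id] ; [List [E n] ; [List [E id] ; [List [E id]]]]]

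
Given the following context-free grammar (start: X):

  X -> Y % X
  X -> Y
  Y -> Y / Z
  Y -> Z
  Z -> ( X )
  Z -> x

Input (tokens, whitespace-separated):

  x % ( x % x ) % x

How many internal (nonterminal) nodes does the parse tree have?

[X [Y [Z x]] % [X [Y [Z ( [X [Y [Z x]] % [X [Y [Z x]]]] )]] % [X [Y [Z x]]]]]

15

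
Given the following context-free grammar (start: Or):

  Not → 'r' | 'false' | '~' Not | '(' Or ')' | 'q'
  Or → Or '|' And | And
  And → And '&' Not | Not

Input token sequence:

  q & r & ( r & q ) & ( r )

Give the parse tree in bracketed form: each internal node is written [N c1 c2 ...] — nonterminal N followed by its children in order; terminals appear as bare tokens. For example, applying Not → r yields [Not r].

Or
And
And & Not
And & Not & Not
And & Not & Not & Not
Not & Not & Not & Not
q & Not & Not & Not
q & r & Not & Not
q & r & ( Or ) & Not
q & r & ( And ) & Not
q & r & ( And & Not ) & Not
q & r & ( Not & Not ) & Not
q & r & ( r & Not ) & Not
q & r & ( r & q ) & Not
q & r & ( r & q ) & ( Or )
q & r & ( r & q ) & ( And )
q & r & ( r & q ) & ( Not )
q & r & ( r & q ) & ( r )

[Or [And [And [And [And [Not q]] & [Not r]] & [Not ( [Or [And [And [Not r]] & [Not q]]] )]] & [Not ( [Or [And [Not r]]] )]]]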